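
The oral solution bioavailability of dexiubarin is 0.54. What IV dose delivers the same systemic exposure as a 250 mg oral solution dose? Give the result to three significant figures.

D_iv = 135 mg

Systemic exposure from an extravascular dose = F × D_ev, so the equivalent IV dose is F × D_ev.
D_iv = F × D_ev = 0.54 × 250 = 135 mg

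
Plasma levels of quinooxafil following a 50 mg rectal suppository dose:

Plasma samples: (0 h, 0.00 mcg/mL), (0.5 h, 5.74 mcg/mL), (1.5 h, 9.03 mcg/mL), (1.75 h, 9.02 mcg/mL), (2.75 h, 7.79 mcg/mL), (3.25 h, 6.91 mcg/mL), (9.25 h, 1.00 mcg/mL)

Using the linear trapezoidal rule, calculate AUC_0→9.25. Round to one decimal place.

Trapezoidal AUC_0→9.25:
  [0→0.5]: (0.00+5.74)/2 × 0.5 = 1.435
  [0.5→1.5]: (5.74+9.03)/2 × 1 = 7.385
  [1.5→1.75]: (9.03+9.02)/2 × 0.25 = 2.25625
  [1.75→2.75]: (9.02+7.79)/2 × 1 = 8.405
  [2.75→3.25]: (7.79+6.91)/2 × 0.5 = 3.675
  [3.25→9.25]: (6.91+1.00)/2 × 6 = 23.73
  Sum = 46.88625 mcg/mL·h

AUC = 46.9 mcg/mL·h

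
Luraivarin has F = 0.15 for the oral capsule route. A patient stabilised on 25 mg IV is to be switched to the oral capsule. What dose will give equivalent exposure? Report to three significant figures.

D_oral = 167 mg

For equal systemic exposure: F × D_ev = D_iv
D_ev = D_iv / F = 25 / 0.15 = 166.667 mg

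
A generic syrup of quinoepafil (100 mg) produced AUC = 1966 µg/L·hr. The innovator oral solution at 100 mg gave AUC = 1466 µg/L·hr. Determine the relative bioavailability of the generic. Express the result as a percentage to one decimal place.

F_rel = 134.1%

F_rel = (AUC_test/D_test) / (AUC_ref/D_ref)
      = (1966/100) / (1466/100)
      = 19.66 / 14.66 = 1.3411 = 134.11%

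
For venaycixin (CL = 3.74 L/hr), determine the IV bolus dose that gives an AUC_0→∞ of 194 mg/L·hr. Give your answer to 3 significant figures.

Dose_iv = CL × AUC_0→∞
     = 3.74 × 194 = 725.56 mg

Dose = 726 mg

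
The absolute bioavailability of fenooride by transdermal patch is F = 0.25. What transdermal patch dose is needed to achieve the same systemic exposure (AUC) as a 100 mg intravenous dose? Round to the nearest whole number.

D_transdermal = 400 mg

For equal systemic exposure: F × D_ev = D_iv
D_ev = D_iv / F = 100 / 0.25 = 400 mg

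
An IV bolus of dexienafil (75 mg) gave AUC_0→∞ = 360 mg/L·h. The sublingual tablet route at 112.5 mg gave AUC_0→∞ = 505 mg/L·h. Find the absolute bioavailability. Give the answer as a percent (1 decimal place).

F = 93.5%

F = (AUC_ev / D_ev) / (AUC_iv / D_iv)
  = (505/112.5) / (360/75)
  = 4.48889 / 4.8 = 0.9352
  = 93.52%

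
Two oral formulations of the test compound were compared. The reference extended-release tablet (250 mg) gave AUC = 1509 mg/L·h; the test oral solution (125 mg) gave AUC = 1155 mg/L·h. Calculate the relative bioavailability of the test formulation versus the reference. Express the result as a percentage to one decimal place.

F_rel = 153.1%

F_rel = (AUC_test/D_test) / (AUC_ref/D_ref)
      = (1155/125) / (1509/250)
      = 9.24 / 6.036 = 1.5308 = 153.08%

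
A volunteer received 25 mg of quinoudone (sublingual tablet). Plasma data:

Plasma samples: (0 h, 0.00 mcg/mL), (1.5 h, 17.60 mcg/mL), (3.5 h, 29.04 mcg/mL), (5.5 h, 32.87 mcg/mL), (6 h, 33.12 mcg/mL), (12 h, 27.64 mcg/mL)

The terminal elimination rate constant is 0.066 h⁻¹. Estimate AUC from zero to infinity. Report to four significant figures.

Trapezoidal AUC_0→12:
  [0→1.5]: (0.00+17.60)/2 × 1.5 = 13.2
  [1.5→3.5]: (17.60+29.04)/2 × 2 = 46.64
  [3.5→5.5]: (29.04+32.87)/2 × 2 = 61.91
  [5.5→6]: (32.87+33.12)/2 × 0.5 = 16.4975
  [6→12]: (33.12+27.64)/2 × 6 = 182.28
  Sum = 320.5275 mcg/mL·h
Extrapolated tail: C_last / k_e = 27.64 / 0.066 = 418.788
AUC_0→∞ = 320.5275 + 418.788 = 739.3155 mcg/mL·h

AUC = 739.3 mcg/mL·h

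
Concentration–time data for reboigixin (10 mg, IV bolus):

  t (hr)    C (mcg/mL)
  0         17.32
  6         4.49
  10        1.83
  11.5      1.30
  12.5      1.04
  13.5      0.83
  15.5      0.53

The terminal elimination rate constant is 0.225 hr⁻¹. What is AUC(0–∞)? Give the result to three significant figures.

Trapezoidal AUC_0→15.5:
  [0→6]: (17.32+4.49)/2 × 6 = 65.43
  [6→10]: (4.49+1.83)/2 × 4 = 12.64
  [10→11.5]: (1.83+1.30)/2 × 1.5 = 2.3475
  [11.5→12.5]: (1.30+1.04)/2 × 1 = 1.17
  [12.5→13.5]: (1.04+0.83)/2 × 1 = 0.935
  [13.5→15.5]: (0.83+0.53)/2 × 2 = 1.36
  Sum = 83.8825 mcg/mL·hr
Extrapolated tail: C_last / k_e = 0.53 / 0.225 = 2.356
AUC_0→∞ = 83.8825 + 2.356 = 86.2385 mcg/mL·hr

AUC = 86.2 mcg/mL·hr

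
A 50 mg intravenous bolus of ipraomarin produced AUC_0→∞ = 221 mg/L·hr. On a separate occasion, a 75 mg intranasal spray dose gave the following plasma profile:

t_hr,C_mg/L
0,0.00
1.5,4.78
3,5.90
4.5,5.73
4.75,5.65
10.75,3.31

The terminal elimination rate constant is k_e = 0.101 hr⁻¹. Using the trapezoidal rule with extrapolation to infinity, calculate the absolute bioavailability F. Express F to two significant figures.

F = 0.25

Trapezoidal AUC_0→10.75 (intranasal spray):
  [0→1.5]: (0.00+4.78)/2 × 1.5 = 3.585
  [1.5→3]: (4.78+5.90)/2 × 1.5 = 8.01
  [3→4.5]: (5.90+5.73)/2 × 1.5 = 8.7225
  [4.5→4.75]: (5.73+5.65)/2 × 0.25 = 1.4225
  [4.75→10.75]: (5.65+3.31)/2 × 6 = 26.88
  Sum = 48.62 mg/L·hr
Tail: C_last/k_e = 3.31/0.101 = 32.772
AUC_0→∞ (intranasal spray) = 48.62 + 32.772 = 81.392 mg/L·hr
F = (AUC_ev/D_ev)/(AUC_iv/D_iv) = (81.392/75)/(221/50) = 1.08523/4.42 = 0.2455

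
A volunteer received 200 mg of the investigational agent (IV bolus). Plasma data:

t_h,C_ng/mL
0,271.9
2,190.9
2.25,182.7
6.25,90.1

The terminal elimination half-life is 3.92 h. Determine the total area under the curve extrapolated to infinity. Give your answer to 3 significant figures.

Trapezoidal AUC_0→6.25:
  [0→2]: (271.9+190.9)/2 × 2 = 462.8
  [2→2.25]: (190.9+182.7)/2 × 0.25 = 46.7
  [2.25→6.25]: (182.7+90.1)/2 × 4 = 545.6
  Sum = 1055.1 ng/mL·h
k_e = ln2 / t½ = 0.693147 / 3.92 = 0.1768 h^-1
Extrapolated tail: C_last / k_e = 90.1 / 0.1768 = 509.615
AUC_0→∞ = 1055.1 + 509.615 = 1564.715 ng/mL·h

AUC = 1560 ng/mL·h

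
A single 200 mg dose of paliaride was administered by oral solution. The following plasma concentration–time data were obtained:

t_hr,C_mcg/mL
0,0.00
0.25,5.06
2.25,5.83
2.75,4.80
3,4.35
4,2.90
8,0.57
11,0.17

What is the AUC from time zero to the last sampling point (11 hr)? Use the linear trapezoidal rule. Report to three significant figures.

AUC = 27.0 mcg/mL·hr

Trapezoidal AUC_0→11:
  [0→0.25]: (0.00+5.06)/2 × 0.25 = 0.6325
  [0.25→2.25]: (5.06+5.83)/2 × 2 = 10.89
  [2.25→2.75]: (5.83+4.80)/2 × 0.5 = 2.6575
  [2.75→3]: (4.80+4.35)/2 × 0.25 = 1.14375
  [3→4]: (4.35+2.90)/2 × 1 = 3.625
  [4→8]: (2.90+0.57)/2 × 4 = 6.94
  [8→11]: (0.57+0.17)/2 × 3 = 1.11
  Sum = 26.99875 mcg/mL·hr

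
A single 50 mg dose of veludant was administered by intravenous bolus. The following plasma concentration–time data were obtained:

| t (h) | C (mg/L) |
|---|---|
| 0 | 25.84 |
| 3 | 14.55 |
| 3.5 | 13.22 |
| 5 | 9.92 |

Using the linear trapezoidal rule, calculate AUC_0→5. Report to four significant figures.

AUC = 84.88 mg/L·h

Trapezoidal AUC_0→5:
  [0→3]: (25.84+14.55)/2 × 3 = 60.585
  [3→3.5]: (14.55+13.22)/2 × 0.5 = 6.9425
  [3.5→5]: (13.22+9.92)/2 × 1.5 = 17.355
  Sum = 84.8825 mg/L·h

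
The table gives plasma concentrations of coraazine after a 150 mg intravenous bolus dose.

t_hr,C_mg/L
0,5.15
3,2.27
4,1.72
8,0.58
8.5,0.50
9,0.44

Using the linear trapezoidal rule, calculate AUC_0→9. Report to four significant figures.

AUC = 18.23 mg/L·hr

Trapezoidal AUC_0→9:
  [0→3]: (5.15+2.27)/2 × 3 = 11.13
  [3→4]: (2.27+1.72)/2 × 1 = 1.995
  [4→8]: (1.72+0.58)/2 × 4 = 4.6
  [8→8.5]: (0.58+0.50)/2 × 0.5 = 0.27
  [8.5→9]: (0.50+0.44)/2 × 0.5 = 0.235
  Sum = 18.23 mg/L·hr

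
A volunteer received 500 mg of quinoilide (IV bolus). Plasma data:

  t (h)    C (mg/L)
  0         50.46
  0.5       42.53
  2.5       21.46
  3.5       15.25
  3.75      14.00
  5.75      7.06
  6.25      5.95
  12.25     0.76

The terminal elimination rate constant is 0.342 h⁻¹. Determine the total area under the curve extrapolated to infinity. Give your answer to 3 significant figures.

AUC = 156 mg/L·h

Trapezoidal AUC_0→12.25:
  [0→0.5]: (50.46+42.53)/2 × 0.5 = 23.2475
  [0.5→2.5]: (42.53+21.46)/2 × 2 = 63.99
  [2.5→3.5]: (21.46+15.25)/2 × 1 = 18.355
  [3.5→3.75]: (15.25+14.00)/2 × 0.25 = 3.65625
  [3.75→5.75]: (14.00+7.06)/2 × 2 = 21.06
  [5.75→6.25]: (7.06+5.95)/2 × 0.5 = 3.2525
  [6.25→12.25]: (5.95+0.76)/2 × 6 = 20.13
  Sum = 153.69125 mg/L·h
Extrapolated tail: C_last / k_e = 0.76 / 0.342 = 2.222
AUC_0→∞ = 153.69125 + 2.222 = 155.91325 mg/L·h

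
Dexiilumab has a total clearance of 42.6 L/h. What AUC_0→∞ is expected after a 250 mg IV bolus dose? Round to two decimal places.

AUC_0→∞ = Dose_iv / CL
        = 250 / 42.6 = 5.86854 mg/L·h

AUC = 5.87 mg/L·h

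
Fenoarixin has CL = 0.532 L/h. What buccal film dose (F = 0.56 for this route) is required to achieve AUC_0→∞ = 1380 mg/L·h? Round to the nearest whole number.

Dose = 1311 mg

Dose = CL × AUC_0→∞ / F
     = 0.532 × 1380 / 0.56 = 1311 mg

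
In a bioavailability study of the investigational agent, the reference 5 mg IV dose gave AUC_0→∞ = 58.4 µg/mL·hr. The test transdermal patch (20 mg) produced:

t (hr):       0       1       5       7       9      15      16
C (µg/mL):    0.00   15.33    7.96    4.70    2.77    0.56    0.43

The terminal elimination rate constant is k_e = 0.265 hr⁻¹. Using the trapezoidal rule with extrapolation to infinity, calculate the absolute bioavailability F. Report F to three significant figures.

Trapezoidal AUC_0→16 (transdermal patch):
  [0→1]: (0.00+15.33)/2 × 1 = 7.665
  [1→5]: (15.33+7.96)/2 × 4 = 46.58
  [5→7]: (7.96+4.70)/2 × 2 = 12.66
  [7→9]: (4.70+2.77)/2 × 2 = 7.47
  [9→15]: (2.77+0.56)/2 × 6 = 9.99
  [15→16]: (0.56+0.43)/2 × 1 = 0.495
  Sum = 84.86 µg/mL·hr
Tail: C_last/k_e = 0.43/0.265 = 1.623
AUC_0→∞ (transdermal patch) = 84.86 + 1.623 = 86.483 µg/mL·hr
F = (AUC_ev/D_ev)/(AUC_iv/D_iv) = (86.483/20)/(58.4/5) = 4.32415/11.68 = 0.3702

F = 0.370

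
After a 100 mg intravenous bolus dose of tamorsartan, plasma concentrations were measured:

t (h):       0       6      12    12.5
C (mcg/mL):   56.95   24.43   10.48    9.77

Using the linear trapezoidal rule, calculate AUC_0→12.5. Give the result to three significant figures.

Trapezoidal AUC_0→12.5:
  [0→6]: (56.95+24.43)/2 × 6 = 244.14
  [6→12]: (24.43+10.48)/2 × 6 = 104.73
  [12→12.5]: (10.48+9.77)/2 × 0.5 = 5.0625
  Sum = 353.9325 mcg/mL·h

AUC = 354 mcg/mL·h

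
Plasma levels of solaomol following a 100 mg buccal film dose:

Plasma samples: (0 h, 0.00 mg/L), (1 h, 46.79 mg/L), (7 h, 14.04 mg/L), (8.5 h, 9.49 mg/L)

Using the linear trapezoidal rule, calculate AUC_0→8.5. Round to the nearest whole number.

AUC = 224 mg/L·h

Trapezoidal AUC_0→8.5:
  [0→1]: (0.00+46.79)/2 × 1 = 23.395
  [1→7]: (46.79+14.04)/2 × 6 = 182.49
  [7→8.5]: (14.04+9.49)/2 × 1.5 = 17.6475
  Sum = 223.5325 mg/L·h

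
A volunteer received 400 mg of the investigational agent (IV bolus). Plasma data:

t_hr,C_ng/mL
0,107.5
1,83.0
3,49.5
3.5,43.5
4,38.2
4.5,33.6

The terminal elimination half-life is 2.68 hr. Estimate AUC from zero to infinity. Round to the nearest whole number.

Trapezoidal AUC_0→4.5:
  [0→1]: (107.5+83.0)/2 × 1 = 95.25
  [1→3]: (83.0+49.5)/2 × 2 = 132.5
  [3→3.5]: (49.5+43.5)/2 × 0.5 = 23.25
  [3.5→4]: (43.5+38.2)/2 × 0.5 = 20.425
  [4→4.5]: (38.2+33.6)/2 × 0.5 = 17.95
  Sum = 289.375 ng/mL·hr
k_e = ln2 / t½ = 0.693147 / 2.68 = 0.2586 hr^-1
Extrapolated tail: C_last / k_e = 33.6 / 0.2586 = 129.930
AUC_0→∞ = 289.375 + 129.930 = 419.305 ng/mL·hr

AUC = 419 ng/mL·hr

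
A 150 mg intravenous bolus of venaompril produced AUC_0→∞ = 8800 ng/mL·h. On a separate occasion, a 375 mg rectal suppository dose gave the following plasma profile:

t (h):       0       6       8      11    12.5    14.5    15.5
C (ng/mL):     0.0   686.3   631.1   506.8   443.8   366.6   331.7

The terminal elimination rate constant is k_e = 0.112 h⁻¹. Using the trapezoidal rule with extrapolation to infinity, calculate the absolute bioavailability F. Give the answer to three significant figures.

Trapezoidal AUC_0→15.5 (rectal suppository):
  [0→6]: (0.0+686.3)/2 × 6 = 2058.9
  [6→8]: (686.3+631.1)/2 × 2 = 1317.4
  [8→11]: (631.1+506.8)/2 × 3 = 1706.85
  [11→12.5]: (506.8+443.8)/2 × 1.5 = 712.95
  [12.5→14.5]: (443.8+366.6)/2 × 2 = 810.4
  [14.5→15.5]: (366.6+331.7)/2 × 1 = 349.15
  Sum = 6955.65 ng/mL·h
Tail: C_last/k_e = 331.7/0.112 = 2961.607
AUC_0→∞ (rectal suppository) = 6955.65 + 2961.607 = 9917.257 ng/mL·h
F = (AUC_ev/D_ev)/(AUC_iv/D_iv) = (9917.257/375)/(8800/150) = 26.446/58.6667 = 0.4508

F = 0.451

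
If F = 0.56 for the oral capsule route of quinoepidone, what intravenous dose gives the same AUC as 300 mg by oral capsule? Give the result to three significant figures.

D_iv = 168 mg

Systemic exposure from an extravascular dose = F × D_ev, so the equivalent IV dose is F × D_ev.
D_iv = F × D_ev = 0.56 × 300 = 168 mg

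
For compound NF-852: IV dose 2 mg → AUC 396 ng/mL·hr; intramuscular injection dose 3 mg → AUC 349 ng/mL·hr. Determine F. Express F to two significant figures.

F = (AUC_ev / D_ev) / (AUC_iv / D_iv)
  = (349/3) / (396/2)
  = 116.333 / 198 = 0.5875

F = 0.59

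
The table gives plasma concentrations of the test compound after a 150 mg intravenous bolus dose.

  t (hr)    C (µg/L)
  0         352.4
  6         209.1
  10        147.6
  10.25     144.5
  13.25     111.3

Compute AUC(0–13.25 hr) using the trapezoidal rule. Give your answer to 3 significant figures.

Trapezoidal AUC_0→13.25:
  [0→6]: (352.4+209.1)/2 × 6 = 1684.5
  [6→10]: (209.1+147.6)/2 × 4 = 713.4
  [10→10.25]: (147.6+144.5)/2 × 0.25 = 36.5125
  [10.25→13.25]: (144.5+111.3)/2 × 3 = 383.7
  Sum = 2818.1125 µg/L·hr

AUC = 2820 µg/L·hr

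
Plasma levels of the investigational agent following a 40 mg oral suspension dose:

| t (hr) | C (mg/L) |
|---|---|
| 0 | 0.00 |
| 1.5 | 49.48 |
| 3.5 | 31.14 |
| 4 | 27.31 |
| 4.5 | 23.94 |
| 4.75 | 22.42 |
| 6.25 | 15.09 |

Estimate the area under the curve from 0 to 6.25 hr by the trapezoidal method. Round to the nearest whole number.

AUC = 179 mg/L·hr

Trapezoidal AUC_0→6.25:
  [0→1.5]: (0.00+49.48)/2 × 1.5 = 37.11
  [1.5→3.5]: (49.48+31.14)/2 × 2 = 80.62
  [3.5→4]: (31.14+27.31)/2 × 0.5 = 14.6125
  [4→4.5]: (27.31+23.94)/2 × 0.5 = 12.8125
  [4.5→4.75]: (23.94+22.42)/2 × 0.25 = 5.795
  [4.75→6.25]: (22.42+15.09)/2 × 1.5 = 28.1325
  Sum = 179.0825 mg/L·hr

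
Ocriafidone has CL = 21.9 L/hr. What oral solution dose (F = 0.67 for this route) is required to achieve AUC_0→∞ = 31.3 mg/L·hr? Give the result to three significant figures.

Dose = 1020 mg

Dose = CL × AUC_0→∞ / F
     = 21.9 × 31.3 / 0.67 = 1023.09 mg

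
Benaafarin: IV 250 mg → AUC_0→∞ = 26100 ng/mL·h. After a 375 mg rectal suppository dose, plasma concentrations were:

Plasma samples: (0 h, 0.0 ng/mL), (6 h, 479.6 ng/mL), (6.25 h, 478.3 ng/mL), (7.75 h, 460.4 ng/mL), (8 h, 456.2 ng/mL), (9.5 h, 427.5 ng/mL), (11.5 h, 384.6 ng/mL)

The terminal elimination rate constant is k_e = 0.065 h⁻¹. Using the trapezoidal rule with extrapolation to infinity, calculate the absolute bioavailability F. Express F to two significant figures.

F = 0.25

Trapezoidal AUC_0→11.5 (rectal suppository):
  [0→6]: (0.0+479.6)/2 × 6 = 1438.8
  [6→6.25]: (479.6+478.3)/2 × 0.25 = 119.7375
  [6.25→7.75]: (478.3+460.4)/2 × 1.5 = 704.025
  [7.75→8]: (460.4+456.2)/2 × 0.25 = 114.575
  [8→9.5]: (456.2+427.5)/2 × 1.5 = 662.775
  [9.5→11.5]: (427.5+384.6)/2 × 2 = 812.1
  Sum = 3852.0125 ng/mL·h
Tail: C_last/k_e = 384.6/0.065 = 5916.923
AUC_0→∞ (rectal suppository) = 3852.0125 + 5916.923 = 9768.9355 ng/mL·h
F = (AUC_ev/D_ev)/(AUC_iv/D_iv) = (9768.9355/375)/(26100/250) = 26.0505/104.4 = 0.2495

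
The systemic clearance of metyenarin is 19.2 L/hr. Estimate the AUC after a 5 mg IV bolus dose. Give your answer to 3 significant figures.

AUC_0→∞ = Dose_iv / CL
        = 5 / 19.2 = 0.260417 mg/L·hr

AUC = 0.260 mg/L·hr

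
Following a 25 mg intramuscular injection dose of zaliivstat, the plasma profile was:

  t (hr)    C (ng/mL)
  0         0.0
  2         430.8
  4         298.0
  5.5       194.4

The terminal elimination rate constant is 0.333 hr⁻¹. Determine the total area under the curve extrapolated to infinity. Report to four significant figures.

AUC = 2113 ng/mL·hr

Trapezoidal AUC_0→5.5:
  [0→2]: (0.0+430.8)/2 × 2 = 430.8
  [2→4]: (430.8+298.0)/2 × 2 = 728.8
  [4→5.5]: (298.0+194.4)/2 × 1.5 = 369.3
  Sum = 1528.9 ng/mL·hr
Extrapolated tail: C_last / k_e = 194.4 / 0.333 = 583.784
AUC_0→∞ = 1528.9 + 583.784 = 2112.684 ng/mL·hr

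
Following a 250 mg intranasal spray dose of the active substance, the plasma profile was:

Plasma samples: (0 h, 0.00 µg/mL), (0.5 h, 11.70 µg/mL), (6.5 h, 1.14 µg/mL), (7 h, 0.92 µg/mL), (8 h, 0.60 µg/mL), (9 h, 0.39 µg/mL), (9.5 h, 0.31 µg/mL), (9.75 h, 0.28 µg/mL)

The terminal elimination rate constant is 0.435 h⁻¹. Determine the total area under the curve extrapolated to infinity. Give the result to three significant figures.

AUC = 44.1 µg/mL·h

Trapezoidal AUC_0→9.75:
  [0→0.5]: (0.00+11.70)/2 × 0.5 = 2.925
  [0.5→6.5]: (11.70+1.14)/2 × 6 = 38.52
  [6.5→7]: (1.14+0.92)/2 × 0.5 = 0.515
  [7→8]: (0.92+0.60)/2 × 1 = 0.76
  [8→9]: (0.60+0.39)/2 × 1 = 0.495
  [9→9.5]: (0.39+0.31)/2 × 0.5 = 0.175
  [9.5→9.75]: (0.31+0.28)/2 × 0.25 = 0.07375
  Sum = 43.46375 µg/mL·h
Extrapolated tail: C_last / k_e = 0.28 / 0.435 = 0.644
AUC_0→∞ = 43.46375 + 0.644 = 44.10775 µg/mL·h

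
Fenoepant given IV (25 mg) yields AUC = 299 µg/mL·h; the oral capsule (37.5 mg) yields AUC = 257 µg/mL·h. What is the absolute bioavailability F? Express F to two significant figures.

F = 0.57

F = (AUC_ev / D_ev) / (AUC_iv / D_iv)
  = (257/37.5) / (299/25)
  = 6.85333 / 11.96 = 0.5730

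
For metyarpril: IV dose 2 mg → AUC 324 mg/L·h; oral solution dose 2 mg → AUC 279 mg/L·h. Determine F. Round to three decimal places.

F = (AUC_ev / D_ev) / (AUC_iv / D_iv)
  = (279/2) / (324/2)
  = 139.5 / 162 = 0.8611

F = 0.861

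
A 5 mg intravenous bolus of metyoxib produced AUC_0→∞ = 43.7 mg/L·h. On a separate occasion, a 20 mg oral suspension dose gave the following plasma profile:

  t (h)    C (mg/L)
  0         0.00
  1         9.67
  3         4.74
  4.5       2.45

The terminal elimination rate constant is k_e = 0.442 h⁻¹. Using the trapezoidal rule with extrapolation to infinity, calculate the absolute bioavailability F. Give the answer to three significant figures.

F = 0.173

Trapezoidal AUC_0→4.5 (oral suspension):
  [0→1]: (0.00+9.67)/2 × 1 = 4.835
  [1→3]: (9.67+4.74)/2 × 2 = 14.41
  [3→4.5]: (4.74+2.45)/2 × 1.5 = 5.3925
  Sum = 24.6375 mg/L·h
Tail: C_last/k_e = 2.45/0.442 = 5.543
AUC_0→∞ (oral suspension) = 24.6375 + 5.543 = 30.1805 mg/L·h
F = (AUC_ev/D_ev)/(AUC_iv/D_iv) = (30.1805/20)/(43.7/5) = 1.509025/8.74 = 0.1727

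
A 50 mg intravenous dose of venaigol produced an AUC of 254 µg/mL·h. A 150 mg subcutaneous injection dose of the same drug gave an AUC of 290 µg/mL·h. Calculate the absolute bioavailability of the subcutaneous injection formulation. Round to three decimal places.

F = (AUC_ev / D_ev) / (AUC_iv / D_iv)
  = (290/150) / (254/50)
  = 1.93333 / 5.08 = 0.3806

F = 0.381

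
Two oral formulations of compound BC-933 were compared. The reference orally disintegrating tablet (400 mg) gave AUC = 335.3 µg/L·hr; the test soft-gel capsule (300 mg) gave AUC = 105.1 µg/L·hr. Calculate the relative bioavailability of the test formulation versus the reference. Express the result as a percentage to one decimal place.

F_rel = (AUC_test/D_test) / (AUC_ref/D_ref)
      = (105.1/300) / (335.3/400)
      = 0.350333 / 0.83825 = 0.4179 = 41.79%

F_rel = 41.8%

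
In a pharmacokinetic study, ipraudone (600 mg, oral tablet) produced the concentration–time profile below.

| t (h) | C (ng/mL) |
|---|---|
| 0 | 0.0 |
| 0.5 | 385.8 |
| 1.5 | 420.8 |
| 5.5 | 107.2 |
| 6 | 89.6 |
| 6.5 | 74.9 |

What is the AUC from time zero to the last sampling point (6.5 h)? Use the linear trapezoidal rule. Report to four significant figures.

Trapezoidal AUC_0→6.5:
  [0→0.5]: (0.0+385.8)/2 × 0.5 = 96.45
  [0.5→1.5]: (385.8+420.8)/2 × 1 = 403.3
  [1.5→5.5]: (420.8+107.2)/2 × 4 = 1056.0
  [5.5→6]: (107.2+89.6)/2 × 0.5 = 49.2
  [6→6.5]: (89.6+74.9)/2 × 0.5 = 41.125
  Sum = 1646.075 ng/mL·h

AUC = 1646 ng/mL·h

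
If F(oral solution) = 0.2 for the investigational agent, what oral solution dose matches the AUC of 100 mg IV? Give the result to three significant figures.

For equal systemic exposure: F × D_ev = D_iv
D_ev = D_iv / F = 100 / 0.2 = 500 mg

D_oral = 500 mg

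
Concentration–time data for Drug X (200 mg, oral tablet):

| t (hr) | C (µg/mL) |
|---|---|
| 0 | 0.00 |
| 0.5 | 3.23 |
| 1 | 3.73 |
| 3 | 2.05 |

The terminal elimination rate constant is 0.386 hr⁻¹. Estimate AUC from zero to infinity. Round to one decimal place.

AUC = 13.6 µg/mL·hr

Trapezoidal AUC_0→3:
  [0→0.5]: (0.00+3.23)/2 × 0.5 = 0.8075
  [0.5→1]: (3.23+3.73)/2 × 0.5 = 1.74
  [1→3]: (3.73+2.05)/2 × 2 = 5.78
  Sum = 8.3275 µg/mL·hr
Extrapolated tail: C_last / k_e = 2.05 / 0.386 = 5.311
AUC_0→∞ = 8.3275 + 5.311 = 13.6385 µg/mL·hr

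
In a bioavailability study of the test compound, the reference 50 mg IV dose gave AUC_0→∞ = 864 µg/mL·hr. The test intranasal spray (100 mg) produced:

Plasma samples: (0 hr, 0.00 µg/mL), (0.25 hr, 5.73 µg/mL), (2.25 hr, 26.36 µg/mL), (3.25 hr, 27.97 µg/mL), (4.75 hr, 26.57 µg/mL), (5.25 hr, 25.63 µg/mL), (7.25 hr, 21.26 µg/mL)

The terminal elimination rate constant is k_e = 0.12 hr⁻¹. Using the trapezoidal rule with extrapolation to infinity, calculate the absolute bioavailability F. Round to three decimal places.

F = 0.196

Trapezoidal AUC_0→7.25 (intranasal spray):
  [0→0.25]: (0.00+5.73)/2 × 0.25 = 0.71625
  [0.25→2.25]: (5.73+26.36)/2 × 2 = 32.09
  [2.25→3.25]: (26.36+27.97)/2 × 1 = 27.165
  [3.25→4.75]: (27.97+26.57)/2 × 1.5 = 40.905
  [4.75→5.25]: (26.57+25.63)/2 × 0.5 = 13.05
  [5.25→7.25]: (25.63+21.26)/2 × 2 = 46.89
  Sum = 160.81625 µg/mL·hr
Tail: C_last/k_e = 21.26/0.12 = 177.167
AUC_0→∞ (intranasal spray) = 160.81625 + 177.167 = 337.98325 µg/mL·hr
F = (AUC_ev/D_ev)/(AUC_iv/D_iv) = (337.98325/100)/(864/50) = 3.3798325/17.28 = 0.1956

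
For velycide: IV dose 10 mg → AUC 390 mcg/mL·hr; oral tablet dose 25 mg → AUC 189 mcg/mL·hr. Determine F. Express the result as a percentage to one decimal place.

F = 19.4%

F = (AUC_ev / D_ev) / (AUC_iv / D_iv)
  = (189/25) / (390/10)
  = 7.56 / 39 = 0.1938
  = 19.38%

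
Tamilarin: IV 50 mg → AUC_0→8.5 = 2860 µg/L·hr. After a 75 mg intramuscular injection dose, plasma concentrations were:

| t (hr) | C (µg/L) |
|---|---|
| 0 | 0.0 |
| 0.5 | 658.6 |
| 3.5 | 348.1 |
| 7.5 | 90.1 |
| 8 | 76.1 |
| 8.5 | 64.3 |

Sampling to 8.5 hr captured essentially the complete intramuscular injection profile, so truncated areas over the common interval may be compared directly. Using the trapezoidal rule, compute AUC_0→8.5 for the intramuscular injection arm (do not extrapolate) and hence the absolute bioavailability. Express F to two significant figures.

Trapezoidal AUC_0→8.5 (intramuscular injection):
  [0→0.5]: (0.0+658.6)/2 × 0.5 = 164.65
  [0.5→3.5]: (658.6+348.1)/2 × 3 = 1510.05
  [3.5→7.5]: (348.1+90.1)/2 × 4 = 876.4
  [7.5→8]: (90.1+76.1)/2 × 0.5 = 41.55
  [8→8.5]: (76.1+64.3)/2 × 0.5 = 35.1
  Sum = 2627.75 µg/L·hr
F = (AUC_ev/D_ev)/(AUC_iv/D_iv) = (2627.75/75)/(2860/50) = 35.0367/57.2 = 0.6125

F = 0.61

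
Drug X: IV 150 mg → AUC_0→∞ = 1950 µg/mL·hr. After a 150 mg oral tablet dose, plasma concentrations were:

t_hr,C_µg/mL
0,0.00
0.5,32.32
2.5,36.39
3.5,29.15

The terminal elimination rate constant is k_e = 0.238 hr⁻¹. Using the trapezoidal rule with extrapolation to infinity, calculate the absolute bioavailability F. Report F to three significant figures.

Trapezoidal AUC_0→3.5 (oral tablet):
  [0→0.5]: (0.00+32.32)/2 × 0.5 = 8.08
  [0.5→2.5]: (32.32+36.39)/2 × 2 = 68.71
  [2.5→3.5]: (36.39+29.15)/2 × 1 = 32.77
  Sum = 109.56 µg/mL·hr
Tail: C_last/k_e = 29.15/0.238 = 122.479
AUC_0→∞ (oral tablet) = 109.56 + 122.479 = 232.039 µg/mL·hr
F = (AUC_ev/D_ev)/(AUC_iv/D_iv) = (232.039/150)/(1950/150) = 1.54693/13 = 0.1190

F = 0.119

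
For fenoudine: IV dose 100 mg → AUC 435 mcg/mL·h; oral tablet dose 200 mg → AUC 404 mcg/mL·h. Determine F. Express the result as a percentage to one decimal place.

F = 46.4%

F = (AUC_ev / D_ev) / (AUC_iv / D_iv)
  = (404/200) / (435/100)
  = 2.02 / 4.35 = 0.4644
  = 46.44%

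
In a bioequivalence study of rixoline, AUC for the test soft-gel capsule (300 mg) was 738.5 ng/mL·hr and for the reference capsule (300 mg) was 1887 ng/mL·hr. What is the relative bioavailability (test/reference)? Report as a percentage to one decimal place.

F_rel = 39.1%

F_rel = (AUC_test/D_test) / (AUC_ref/D_ref)
      = (738.5/300) / (1887/300)
      = 2.46167 / 6.29 = 0.3914 = 39.14%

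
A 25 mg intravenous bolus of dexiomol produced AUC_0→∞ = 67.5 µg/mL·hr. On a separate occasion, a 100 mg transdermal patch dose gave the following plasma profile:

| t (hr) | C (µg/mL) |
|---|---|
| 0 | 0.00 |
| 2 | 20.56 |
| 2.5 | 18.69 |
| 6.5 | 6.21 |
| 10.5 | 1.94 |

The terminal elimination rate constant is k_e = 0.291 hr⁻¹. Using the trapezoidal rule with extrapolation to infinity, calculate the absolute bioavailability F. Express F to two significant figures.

Trapezoidal AUC_0→10.5 (transdermal patch):
  [0→2]: (0.00+20.56)/2 × 2 = 20.56
  [2→2.5]: (20.56+18.69)/2 × 0.5 = 9.8125
  [2.5→6.5]: (18.69+6.21)/2 × 4 = 49.8
  [6.5→10.5]: (6.21+1.94)/2 × 4 = 16.3
  Sum = 96.4725 µg/mL·hr
Tail: C_last/k_e = 1.94/0.291 = 6.667
AUC_0→∞ (transdermal patch) = 96.4725 + 6.667 = 103.1395 µg/mL·hr
F = (AUC_ev/D_ev)/(AUC_iv/D_iv) = (103.1395/100)/(67.5/25) = 1.031395/2.7 = 0.3820

F = 0.38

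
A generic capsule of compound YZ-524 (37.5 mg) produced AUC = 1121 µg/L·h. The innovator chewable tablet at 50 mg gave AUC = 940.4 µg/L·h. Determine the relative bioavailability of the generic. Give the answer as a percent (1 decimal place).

F_rel = 158.9%

F_rel = (AUC_test/D_test) / (AUC_ref/D_ref)
      = (1121/37.5) / (940.4/50)
      = 29.8933 / 18.808 = 1.5894 = 158.94%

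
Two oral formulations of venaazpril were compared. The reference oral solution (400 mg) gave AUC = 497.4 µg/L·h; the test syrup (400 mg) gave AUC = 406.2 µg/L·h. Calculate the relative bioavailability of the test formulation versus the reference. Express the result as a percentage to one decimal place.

F_rel = 81.7%

F_rel = (AUC_test/D_test) / (AUC_ref/D_ref)
      = (406.2/400) / (497.4/400)
      = 1.0155 / 1.2435 = 0.8166 = 81.66%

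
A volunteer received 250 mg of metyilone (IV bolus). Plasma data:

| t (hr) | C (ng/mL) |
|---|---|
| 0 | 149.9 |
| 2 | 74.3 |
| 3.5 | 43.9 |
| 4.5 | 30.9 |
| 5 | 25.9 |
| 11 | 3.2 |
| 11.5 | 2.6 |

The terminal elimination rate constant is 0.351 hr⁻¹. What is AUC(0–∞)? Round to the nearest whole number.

Trapezoidal AUC_0→11.5:
  [0→2]: (149.9+74.3)/2 × 2 = 224.2
  [2→3.5]: (74.3+43.9)/2 × 1.5 = 88.65
  [3.5→4.5]: (43.9+30.9)/2 × 1 = 37.4
  [4.5→5]: (30.9+25.9)/2 × 0.5 = 14.2
  [5→11]: (25.9+3.2)/2 × 6 = 87.3
  [11→11.5]: (3.2+2.6)/2 × 0.5 = 1.45
  Sum = 453.2 ng/mL·hr
Extrapolated tail: C_last / k_e = 2.6 / 0.351 = 7.407
AUC_0→∞ = 453.2 + 7.407 = 460.607 ng/mL·hr

AUC = 461 ng/mL·hr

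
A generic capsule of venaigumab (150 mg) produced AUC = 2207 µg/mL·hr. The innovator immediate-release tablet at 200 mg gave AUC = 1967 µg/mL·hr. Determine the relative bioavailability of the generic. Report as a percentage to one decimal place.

F_rel = 149.6%

F_rel = (AUC_test/D_test) / (AUC_ref/D_ref)
      = (2207/150) / (1967/200)
      = 14.7133 / 9.835 = 1.4960 = 149.60%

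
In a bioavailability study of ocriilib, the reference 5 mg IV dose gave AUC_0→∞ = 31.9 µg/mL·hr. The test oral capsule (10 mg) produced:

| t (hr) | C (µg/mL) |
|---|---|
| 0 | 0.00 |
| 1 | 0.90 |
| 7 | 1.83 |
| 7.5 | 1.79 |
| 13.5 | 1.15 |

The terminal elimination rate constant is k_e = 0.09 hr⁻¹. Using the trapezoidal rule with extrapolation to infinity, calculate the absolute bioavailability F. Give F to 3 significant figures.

F = 0.488

Trapezoidal AUC_0→13.5 (oral capsule):
  [0→1]: (0.00+0.90)/2 × 1 = 0.45
  [1→7]: (0.90+1.83)/2 × 6 = 8.19
  [7→7.5]: (1.83+1.79)/2 × 0.5 = 0.905
  [7.5→13.5]: (1.79+1.15)/2 × 6 = 8.82
  Sum = 18.365 µg/mL·hr
Tail: C_last/k_e = 1.15/0.09 = 12.778
AUC_0→∞ (oral capsule) = 18.365 + 12.778 = 31.143 µg/mL·hr
F = (AUC_ev/D_ev)/(AUC_iv/D_iv) = (31.143/10)/(31.9/5) = 3.1143/6.38 = 0.4881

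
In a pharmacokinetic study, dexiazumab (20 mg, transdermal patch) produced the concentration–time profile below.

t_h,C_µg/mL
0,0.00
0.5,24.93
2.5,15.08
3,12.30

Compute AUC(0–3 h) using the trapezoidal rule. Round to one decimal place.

Trapezoidal AUC_0→3:
  [0→0.5]: (0.00+24.93)/2 × 0.5 = 6.2325
  [0.5→2.5]: (24.93+15.08)/2 × 2 = 40.01
  [2.5→3]: (15.08+12.30)/2 × 0.5 = 6.845
  Sum = 53.0875 µg/mL·h

AUC = 53.1 µg/mL·h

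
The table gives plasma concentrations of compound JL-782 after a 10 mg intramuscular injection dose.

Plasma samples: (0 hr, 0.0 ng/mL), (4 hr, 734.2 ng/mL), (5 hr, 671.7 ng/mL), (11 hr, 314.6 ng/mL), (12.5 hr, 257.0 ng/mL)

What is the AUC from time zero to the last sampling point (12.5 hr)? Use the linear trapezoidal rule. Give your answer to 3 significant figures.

Trapezoidal AUC_0→12.5:
  [0→4]: (0.0+734.2)/2 × 4 = 1468.4
  [4→5]: (734.2+671.7)/2 × 1 = 702.95
  [5→11]: (671.7+314.6)/2 × 6 = 2958.9
  [11→12.5]: (314.6+257.0)/2 × 1.5 = 428.7
  Sum = 5558.95 ng/mL·hr

AUC = 5560 ng/mL·hr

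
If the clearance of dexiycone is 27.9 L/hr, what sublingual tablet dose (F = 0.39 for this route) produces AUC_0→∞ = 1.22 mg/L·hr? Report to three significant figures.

Dose = 87.3 mg

Dose = CL × AUC_0→∞ / F
     = 27.9 × 1.22 / 0.39 = 87.2769 mg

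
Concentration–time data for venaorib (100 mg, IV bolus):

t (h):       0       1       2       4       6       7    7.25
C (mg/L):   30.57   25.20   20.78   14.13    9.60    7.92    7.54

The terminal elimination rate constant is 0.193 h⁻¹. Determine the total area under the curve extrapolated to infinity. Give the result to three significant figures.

AUC = 159 mg/L·h

Trapezoidal AUC_0→7.25:
  [0→1]: (30.57+25.20)/2 × 1 = 27.885
  [1→2]: (25.20+20.78)/2 × 1 = 22.99
  [2→4]: (20.78+14.13)/2 × 2 = 34.91
  [4→6]: (14.13+9.60)/2 × 2 = 23.73
  [6→7]: (9.60+7.92)/2 × 1 = 8.76
  [7→7.25]: (7.92+7.54)/2 × 0.25 = 1.9325
  Sum = 120.2075 mg/L·h
Extrapolated tail: C_last / k_e = 7.54 / 0.193 = 39.067
AUC_0→∞ = 120.2075 + 39.067 = 159.2745 mg/L·h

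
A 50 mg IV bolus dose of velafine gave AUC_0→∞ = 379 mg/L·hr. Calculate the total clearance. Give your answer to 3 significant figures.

CL = 0.132 L/hr

CL = Dose_iv / AUC_0→∞
   = 50 / 379 = 0.131926 L/hr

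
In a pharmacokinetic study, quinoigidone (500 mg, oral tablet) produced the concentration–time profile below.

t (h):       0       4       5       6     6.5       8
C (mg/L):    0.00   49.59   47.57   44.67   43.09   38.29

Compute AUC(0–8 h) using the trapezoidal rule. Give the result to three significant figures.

AUC = 277 mg/L·h

Trapezoidal AUC_0→8:
  [0→4]: (0.00+49.59)/2 × 4 = 99.18
  [4→5]: (49.59+47.57)/2 × 1 = 48.58
  [5→6]: (47.57+44.67)/2 × 1 = 46.12
  [6→6.5]: (44.67+43.09)/2 × 0.5 = 21.94
  [6.5→8]: (43.09+38.29)/2 × 1.5 = 61.035
  Sum = 276.855 mg/L·h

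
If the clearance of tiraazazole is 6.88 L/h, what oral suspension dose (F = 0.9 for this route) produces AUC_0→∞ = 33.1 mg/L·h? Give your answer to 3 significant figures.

Dose = 253 mg

Dose = CL × AUC_0→∞ / F
     = 6.88 × 33.1 / 0.9 = 253.031 mg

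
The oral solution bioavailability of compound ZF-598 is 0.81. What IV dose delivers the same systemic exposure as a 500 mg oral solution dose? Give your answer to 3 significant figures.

D_iv = 405 mg

Systemic exposure from an extravascular dose = F × D_ev, so the equivalent IV dose is F × D_ev.
D_iv = F × D_ev = 0.81 × 500 = 405 mg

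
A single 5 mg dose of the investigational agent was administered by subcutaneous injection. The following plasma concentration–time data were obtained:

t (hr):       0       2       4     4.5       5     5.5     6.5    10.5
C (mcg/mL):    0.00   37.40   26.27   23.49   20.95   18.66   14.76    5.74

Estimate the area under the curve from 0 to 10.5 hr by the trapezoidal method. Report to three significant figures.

AUC = 192 mcg/mL·hr

Trapezoidal AUC_0→10.5:
  [0→2]: (0.00+37.40)/2 × 2 = 37.4
  [2→4]: (37.40+26.27)/2 × 2 = 63.67
  [4→4.5]: (26.27+23.49)/2 × 0.5 = 12.44
  [4.5→5]: (23.49+20.95)/2 × 0.5 = 11.11
  [5→5.5]: (20.95+18.66)/2 × 0.5 = 9.9025
  [5.5→6.5]: (18.66+14.76)/2 × 1 = 16.71
  [6.5→10.5]: (14.76+5.74)/2 × 4 = 41.0
  Sum = 192.2325 mcg/mL·hr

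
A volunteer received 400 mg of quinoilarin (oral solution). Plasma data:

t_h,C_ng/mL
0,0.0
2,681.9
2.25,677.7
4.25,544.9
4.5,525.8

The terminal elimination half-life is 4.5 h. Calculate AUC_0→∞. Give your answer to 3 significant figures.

Trapezoidal AUC_0→4.5:
  [0→2]: (0.0+681.9)/2 × 2 = 681.9
  [2→2.25]: (681.9+677.7)/2 × 0.25 = 169.95
  [2.25→4.25]: (677.7+544.9)/2 × 2 = 1222.6
  [4.25→4.5]: (544.9+525.8)/2 × 0.25 = 133.8375
  Sum = 2208.2875 ng/mL·h
k_e = ln2 / t½ = 0.693147 / 4.5 = 0.1540 h^-1
Extrapolated tail: C_last / k_e = 525.8 / 0.154 = 3414.286
AUC_0→∞ = 2208.2875 + 3414.286 = 5622.5735 ng/mL·h

AUC = 5620 ng/mL·h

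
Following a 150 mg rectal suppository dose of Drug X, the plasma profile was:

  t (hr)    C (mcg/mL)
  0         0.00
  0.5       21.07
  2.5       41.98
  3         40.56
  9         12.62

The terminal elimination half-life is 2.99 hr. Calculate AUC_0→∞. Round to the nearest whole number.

Trapezoidal AUC_0→9:
  [0→0.5]: (0.00+21.07)/2 × 0.5 = 5.2675
  [0.5→2.5]: (21.07+41.98)/2 × 2 = 63.05
  [2.5→3]: (41.98+40.56)/2 × 0.5 = 20.635
  [3→9]: (40.56+12.62)/2 × 6 = 159.54
  Sum = 248.4925 mcg/mL·hr
k_e = ln2 / t½ = 0.693147 / 2.99 = 0.2318 hr^-1
Extrapolated tail: C_last / k_e = 12.62 / 0.2318 = 54.443
AUC_0→∞ = 248.4925 + 54.443 = 302.9355 mcg/mL·hr

AUC = 303 mcg/mL·hr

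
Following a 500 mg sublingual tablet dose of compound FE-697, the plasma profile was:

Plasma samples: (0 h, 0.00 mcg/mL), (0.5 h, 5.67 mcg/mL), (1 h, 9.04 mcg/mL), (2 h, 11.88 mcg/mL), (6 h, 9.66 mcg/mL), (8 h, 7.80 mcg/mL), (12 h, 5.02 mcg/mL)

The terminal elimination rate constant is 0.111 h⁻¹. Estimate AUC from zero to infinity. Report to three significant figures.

Trapezoidal AUC_0→12:
  [0→0.5]: (0.00+5.67)/2 × 0.5 = 1.4175
  [0.5→1]: (5.67+9.04)/2 × 0.5 = 3.6775
  [1→2]: (9.04+11.88)/2 × 1 = 10.46
  [2→6]: (11.88+9.66)/2 × 4 = 43.08
  [6→8]: (9.66+7.80)/2 × 2 = 17.46
  [8→12]: (7.80+5.02)/2 × 4 = 25.64
  Sum = 101.735 mcg/mL·h
Extrapolated tail: C_last / k_e = 5.02 / 0.111 = 45.225
AUC_0→∞ = 101.735 + 45.225 = 146.96 mcg/mL·h

AUC = 147 mcg/mL·h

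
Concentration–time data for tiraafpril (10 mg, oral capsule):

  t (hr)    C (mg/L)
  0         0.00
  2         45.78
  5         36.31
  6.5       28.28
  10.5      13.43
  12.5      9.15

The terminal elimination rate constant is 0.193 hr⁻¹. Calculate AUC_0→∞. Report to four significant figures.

Trapezoidal AUC_0→12.5:
  [0→2]: (0.00+45.78)/2 × 2 = 45.78
  [2→5]: (45.78+36.31)/2 × 3 = 123.135
  [5→6.5]: (36.31+28.28)/2 × 1.5 = 48.4425
  [6.5→10.5]: (28.28+13.43)/2 × 4 = 83.42
  [10.5→12.5]: (13.43+9.15)/2 × 2 = 22.58
  Sum = 323.3575 mg/L·hr
Extrapolated tail: C_last / k_e = 9.15 / 0.193 = 47.409
AUC_0→∞ = 323.3575 + 47.409 = 370.7665 mg/L·hr

AUC = 370.8 mg/L·hr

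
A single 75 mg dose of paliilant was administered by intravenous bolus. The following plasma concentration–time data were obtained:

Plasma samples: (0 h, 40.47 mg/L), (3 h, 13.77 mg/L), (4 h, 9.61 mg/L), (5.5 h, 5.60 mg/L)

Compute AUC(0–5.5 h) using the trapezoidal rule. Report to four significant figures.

Trapezoidal AUC_0→5.5:
  [0→3]: (40.47+13.77)/2 × 3 = 81.36
  [3→4]: (13.77+9.61)/2 × 1 = 11.69
  [4→5.5]: (9.61+5.60)/2 × 1.5 = 11.4075
  Sum = 104.4575 mg/L·h

AUC = 104.5 mg/L·h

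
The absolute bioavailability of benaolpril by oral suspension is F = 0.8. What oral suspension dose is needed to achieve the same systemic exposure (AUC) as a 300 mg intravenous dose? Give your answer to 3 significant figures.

D_oral = 375 mg

For equal systemic exposure: F × D_ev = D_iv
D_ev = D_iv / F = 300 / 0.8 = 375 mg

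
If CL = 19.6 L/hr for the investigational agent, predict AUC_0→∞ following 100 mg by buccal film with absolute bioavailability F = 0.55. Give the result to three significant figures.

AUC_0→∞ = F × Dose / CL
        = 0.55 × 100 / 19.6 = 2.80612 mg/L·hr

AUC = 2.81 mg/L·hr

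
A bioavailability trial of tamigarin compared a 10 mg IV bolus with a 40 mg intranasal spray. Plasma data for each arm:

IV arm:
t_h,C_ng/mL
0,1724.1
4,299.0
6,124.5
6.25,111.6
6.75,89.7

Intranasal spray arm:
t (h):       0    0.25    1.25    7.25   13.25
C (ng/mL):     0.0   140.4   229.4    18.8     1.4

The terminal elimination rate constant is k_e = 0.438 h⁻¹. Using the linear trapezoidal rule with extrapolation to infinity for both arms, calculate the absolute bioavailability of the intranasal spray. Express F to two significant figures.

F = 0.053

Trapezoidal AUC_0→6.75 (IV):
  [0→4]: (1724.1+299.0)/2 × 4 = 4046.2
  [4→6]: (299.0+124.5)/2 × 2 = 423.5
  [6→6.25]: (124.5+111.6)/2 × 0.25 = 29.5125
  [6.25→6.75]: (111.6+89.7)/2 × 0.5 = 50.325
  Sum = 4549.5375 ng/mL·h
IV tail: 89.7/0.438 = 204.795; AUC_iv,0→∞ = 4549.5375 + 204.795 = 4754.3325 ng/mL·h
Trapezoidal AUC_0→13.25 (intranasal spray):
  [0→0.25]: (0.0+140.4)/2 × 0.25 = 17.55
  [0.25→1.25]: (140.4+229.4)/2 × 1 = 184.9
  [1.25→7.25]: (229.4+18.8)/2 × 6 = 744.6
  [7.25→13.25]: (18.8+1.4)/2 × 6 = 60.6
  Sum = 1007.65 ng/mL·h
intranasal spray tail: 1.4/0.438 = 3.196; AUC_ev,0→∞ = 1007.65 + 3.196 = 1010.846 ng/mL·h
F = (AUC_ev/D_ev)/(AUC_iv/D_iv) = (1010.846/40)/(4754.3325/10) = 25.27115/475.43325 = 0.0532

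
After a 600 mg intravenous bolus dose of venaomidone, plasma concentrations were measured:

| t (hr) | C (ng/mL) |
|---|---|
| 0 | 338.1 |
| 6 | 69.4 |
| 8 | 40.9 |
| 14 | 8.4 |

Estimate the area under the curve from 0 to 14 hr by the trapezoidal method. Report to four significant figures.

Trapezoidal AUC_0→14:
  [0→6]: (338.1+69.4)/2 × 6 = 1222.5
  [6→8]: (69.4+40.9)/2 × 2 = 110.3
  [8→14]: (40.9+8.4)/2 × 6 = 147.9
  Sum = 1480.7 ng/mL·hr

AUC = 1481 ng/mL·hr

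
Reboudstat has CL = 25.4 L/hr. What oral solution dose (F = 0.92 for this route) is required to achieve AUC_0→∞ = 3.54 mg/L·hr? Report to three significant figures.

Dose = 97.7 mg

Dose = CL × AUC_0→∞ / F
     = 25.4 × 3.54 / 0.92 = 97.7348 mg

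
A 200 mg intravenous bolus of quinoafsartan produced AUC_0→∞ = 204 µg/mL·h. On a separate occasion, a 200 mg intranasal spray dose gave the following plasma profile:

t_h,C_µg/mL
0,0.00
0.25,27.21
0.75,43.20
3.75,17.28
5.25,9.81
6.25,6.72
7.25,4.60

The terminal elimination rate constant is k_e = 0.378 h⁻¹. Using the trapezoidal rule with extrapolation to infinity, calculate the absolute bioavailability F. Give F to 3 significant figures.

Trapezoidal AUC_0→7.25 (intranasal spray):
  [0→0.25]: (0.00+27.21)/2 × 0.25 = 3.40125
  [0.25→0.75]: (27.21+43.20)/2 × 0.5 = 17.6025
  [0.75→3.75]: (43.20+17.28)/2 × 3 = 90.72
  [3.75→5.25]: (17.28+9.81)/2 × 1.5 = 20.3175
  [5.25→6.25]: (9.81+6.72)/2 × 1 = 8.265
  [6.25→7.25]: (6.72+4.60)/2 × 1 = 5.66
  Sum = 145.96625 µg/mL·h
Tail: C_last/k_e = 4.60/0.378 = 12.169
AUC_0→∞ (intranasal spray) = 145.96625 + 12.169 = 158.13525 µg/mL·h
F = (AUC_ev/D_ev)/(AUC_iv/D_iv) = (158.13525/200)/(204/200) = 0.79067625/1.02 = 0.7752

F = 0.775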